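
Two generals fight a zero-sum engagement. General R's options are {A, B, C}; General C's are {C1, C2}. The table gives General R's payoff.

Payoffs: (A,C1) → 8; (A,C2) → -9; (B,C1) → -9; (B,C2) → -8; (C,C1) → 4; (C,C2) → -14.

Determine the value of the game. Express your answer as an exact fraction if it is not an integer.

-145/18

Row minima: A → -9, B → -9, C → -14; maximin = -9.
Column maxima: C1 → 8, C2 → -8; minimax = -8.
-9 ≠ -8, so there is no saddle point; optimal play is mixed.
C is strictly dominated by A, so General R never plays it.
On the remaining 2×2 (A, B vs C1, C2):
Let General R play A with probability p. Expected payoff against C1: 8p + (-9)(1−p) = 17p − 9; against C2: (-9)p + (-8)(1−p) = −p − 8.
Setting these equal: 17p − 9 = −p − 8 ⇒ 18p = 1 ⇒ p = 1/18, and the value is (17)·(1/18) − 9 = -145/18.
For General C: with q = P(C1), equating A's and B's payoffs gives 17q − 9 = −q − 8 ⇒ q = 1/18.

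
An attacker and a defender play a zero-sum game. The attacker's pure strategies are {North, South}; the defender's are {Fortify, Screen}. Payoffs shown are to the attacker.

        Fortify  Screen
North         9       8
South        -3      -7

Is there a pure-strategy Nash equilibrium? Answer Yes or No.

Yes

Row minima: North → 8, South → -7; maximin = 8.
Column maxima: Fortify → 9, Screen → 8; minimax = 8.
maximin = minimax = 8, so a saddle point exists.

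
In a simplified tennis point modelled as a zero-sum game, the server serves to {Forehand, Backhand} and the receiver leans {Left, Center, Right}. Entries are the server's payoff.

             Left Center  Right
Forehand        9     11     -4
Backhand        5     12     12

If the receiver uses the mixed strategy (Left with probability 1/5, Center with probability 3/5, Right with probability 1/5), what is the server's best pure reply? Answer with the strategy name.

Backhand

Expected payoff of Forehand: (1/5)·9 + (3/5)·11 + (1/5)·(-4) = 38/5.
Expected payoff of Backhand: (1/5)·5 + (3/5)·12 + (1/5)·12 = 53/5.
The largest is 53/5, so the server's best response is Backhand.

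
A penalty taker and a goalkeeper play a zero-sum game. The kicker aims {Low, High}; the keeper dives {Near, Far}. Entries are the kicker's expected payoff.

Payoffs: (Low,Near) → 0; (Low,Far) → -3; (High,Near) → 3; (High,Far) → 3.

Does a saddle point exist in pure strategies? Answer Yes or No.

Yes

Row minima: Low → -3, High → 3; maximin = 3.
Column maxima: Near → 3, Far → 3; minimax = 3.
maximin = minimax = 3, so a saddle point exists.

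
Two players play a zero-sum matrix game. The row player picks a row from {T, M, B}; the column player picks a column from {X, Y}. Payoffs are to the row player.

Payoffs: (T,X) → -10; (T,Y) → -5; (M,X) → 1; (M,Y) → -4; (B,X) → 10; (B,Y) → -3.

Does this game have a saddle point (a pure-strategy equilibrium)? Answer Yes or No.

Yes

Row minima: T → -10, M → -4, B → -3; maximin = -3.
Column maxima: X → 10, Y → -3; minimax = -3.
maximin = minimax = -3, so a saddle point exists.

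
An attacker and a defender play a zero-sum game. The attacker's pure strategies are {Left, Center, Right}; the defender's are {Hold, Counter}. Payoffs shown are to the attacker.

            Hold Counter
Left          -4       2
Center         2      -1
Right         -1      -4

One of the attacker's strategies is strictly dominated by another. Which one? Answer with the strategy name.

Center gives a strictly higher payoff than Right against every column: 2 > -1, -1 > -4.
So Right is strictly dominated and the attacker never plays it.

Right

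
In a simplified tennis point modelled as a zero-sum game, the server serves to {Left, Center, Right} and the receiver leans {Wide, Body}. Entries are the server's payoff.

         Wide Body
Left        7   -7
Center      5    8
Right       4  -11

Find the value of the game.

91/17

Row minima: Left → -7, Center → 5, Right → -11; maximin = 5.
Column maxima: Wide → 7, Body → 8; minimax = 7.
5 ≠ 7, so there is no saddle point; optimal play is mixed.
Right is strictly dominated by Left, so the server never plays it.
On the remaining 2×2 (Left, Center vs Wide, Body):
Let the server play Left with probability p. Expected payoff against Wide: 7p + 5(1−p) = 2p + 5; against Body: (-7)p + 8(1−p) = −15p + 8.
Setting these equal: 2p + 5 = −15p + 8 ⇒ 17p = 3 ⇒ p = 3/17, and the value is (2)·(3/17) + 5 = 91/17.
For the receiver: with q = P(Wide), equating Left's and Center's payoffs gives 14q − 7 = −3q + 8 ⇒ q = 15/17.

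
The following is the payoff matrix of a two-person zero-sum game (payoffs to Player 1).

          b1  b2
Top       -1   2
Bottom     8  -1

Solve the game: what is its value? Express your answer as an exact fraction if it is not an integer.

5/4

Row minima: Top → -1, Bottom → -1; maximin = -1.
Column maxima: b1 → 8, b2 → 2; minimax = 2.
-1 ≠ 2, so there is no saddle point; optimal play is mixed.
Let Player 1 play Top with probability p. Expected payoff against b1: (-1)p + 8(1−p) = −9p + 8; against b2: 2p + (-1)(1−p) = 3p − 1.
Setting these equal: −9p + 8 = 3p − 1 ⇒ −12p = -9 ⇒ p = 3/4, and the value is (-9)·(3/4) + 8 = 5/4.
For Player 2: with q = P(b1), equating Top's and Bottom's payoffs gives −3q + 2 = 9q − 1 ⇒ q = 1/4.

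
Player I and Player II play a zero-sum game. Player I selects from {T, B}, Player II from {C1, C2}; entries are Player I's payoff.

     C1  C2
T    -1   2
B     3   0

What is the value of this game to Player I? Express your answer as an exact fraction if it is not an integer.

Row minima: T → -1, B → 0; maximin = 0.
Column maxima: C1 → 3, C2 → 2; minimax = 2.
0 ≠ 2, so there is no saddle point; optimal play is mixed.
Let Player I play T with probability p. Expected payoff against C1: (-1)p + 3(1−p) = −4p + 3; against C2: 2p + 0(1−p) = 2p.
Setting these equal: −4p + 3 = 2p ⇒ −6p = -3 ⇒ p = 1/2, and the value is (-4)·(1/2) + 3 = 1.
For Player II: with q = P(C1), equating T's and B's payoffs gives −3q + 2 = 3q ⇒ q = 1/3.

1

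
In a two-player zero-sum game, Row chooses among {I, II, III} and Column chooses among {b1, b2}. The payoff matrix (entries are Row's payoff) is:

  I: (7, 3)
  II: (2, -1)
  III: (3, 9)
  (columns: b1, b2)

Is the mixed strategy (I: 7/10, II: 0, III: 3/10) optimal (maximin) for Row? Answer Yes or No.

Against b1 this mix gives (7/10)·7 + (3/10)·3 = 29/5.
Against b2 this mix gives (7/10)·3 + (3/10)·9 = 24/5.
Column will play b2, holding Row to 24/5. Shifting weight toward the row that does better against b2 would raise this floor (the equalizing mix achieves 27/5 against both b2 and b1), so the proposed strategy is not optimal.

No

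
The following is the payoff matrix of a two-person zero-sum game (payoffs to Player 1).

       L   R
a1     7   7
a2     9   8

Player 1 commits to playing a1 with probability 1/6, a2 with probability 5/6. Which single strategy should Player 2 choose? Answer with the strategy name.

R

If Player 2 plays L, Player 1's expected payoff is (1/6)·7 + (5/6)·9 = 26/3.
If Player 2 plays R, Player 1's expected payoff is (1/6)·7 + (5/6)·8 = 47/6.
Player 2 minimizes Player 1's payoff; the smallest is 47/6, so the best response is R.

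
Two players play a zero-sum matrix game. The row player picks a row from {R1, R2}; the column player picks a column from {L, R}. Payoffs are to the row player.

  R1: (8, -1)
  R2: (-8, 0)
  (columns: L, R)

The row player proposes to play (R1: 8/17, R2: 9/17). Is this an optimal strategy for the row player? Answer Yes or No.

Against L this mix gives (8/17)·8 + (9/17)·(-8) = -8/17.
Against R this mix gives (8/17)·(-1) + (9/17)·0 = -8/17.
All of the column player's active replies (L, R) yield -8/17, and no column does worse for the row player. The mix makes the column player indifferent and guarantees -8/17, so it is optimal.

Yes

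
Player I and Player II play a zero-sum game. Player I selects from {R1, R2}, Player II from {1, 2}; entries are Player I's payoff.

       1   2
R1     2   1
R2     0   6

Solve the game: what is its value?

Row minima: R1 → 1, R2 → 0; maximin = 1.
Column maxima: 1 → 2, 2 → 6; minimax = 2.
1 ≠ 2, so there is no saddle point; optimal play is mixed.
Let Player I play R1 with probability p. Expected payoff against 1: 2p + 0(1−p) = 2p; against 2: 1p + 6(1−p) = −5p + 6.
Setting these equal: 2p = −5p + 6 ⇒ 7p = 6 ⇒ p = 6/7, and the value is (2)·(6/7) = 12/7.
For Player II: with q = P(1), equating R1's and R2's payoffs gives q + 1 = −6q + 6 ⇒ q = 5/7.

12/7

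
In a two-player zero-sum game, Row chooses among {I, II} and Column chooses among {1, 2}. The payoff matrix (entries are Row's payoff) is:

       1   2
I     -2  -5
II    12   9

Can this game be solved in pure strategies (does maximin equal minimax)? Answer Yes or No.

Row minima: I → -5, II → 9; maximin = 9.
Column maxima: 1 → 12, 2 → 9; minimax = 9.
maximin = minimax = 9, so a saddle point exists.

Yes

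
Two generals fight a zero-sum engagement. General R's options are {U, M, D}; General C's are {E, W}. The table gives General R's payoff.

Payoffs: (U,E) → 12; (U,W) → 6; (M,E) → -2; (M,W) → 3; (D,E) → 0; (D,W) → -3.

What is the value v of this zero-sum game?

6

Row minima: U → 6, M → -2, D → -3; maximin = 6.
Column maxima: E → 12, W → 6; minimax = 6.
Since maximin = minimax = 6, there is a saddle point and the value is 6.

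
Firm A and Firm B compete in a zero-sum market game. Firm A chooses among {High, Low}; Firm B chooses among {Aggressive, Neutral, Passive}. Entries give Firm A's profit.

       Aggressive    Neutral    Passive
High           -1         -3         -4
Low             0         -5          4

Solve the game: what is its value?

-16/5

Row minima: High → -4, Low → -5; maximin = -4.
Column maxima: Aggressive → 0, Neutral → -3, Passive → 4; minimax = -3.
-4 ≠ -3, so there is no saddle point; optimal play is mixed.
Aggressive is strictly dominated by Neutral (it gives Firm A strictly more in every row), so Firm B never plays it.
On the remaining 2×2 (High, Low vs Neutral, Passive):
Let Firm A play High with probability p. Expected payoff against Neutral: (-3)p + (-5)(1−p) = 2p − 5; against Passive: (-4)p + 4(1−p) = −8p + 4.
Setting these equal: 2p − 5 = −8p + 4 ⇒ 10p = 9 ⇒ p = 9/10, and the value is (2)·(9/10) − 5 = -16/5.
For Firm B: with q = P(Neutral), equating High's and Low's payoffs gives q − 4 = −9q + 4 ⇒ q = 4/5.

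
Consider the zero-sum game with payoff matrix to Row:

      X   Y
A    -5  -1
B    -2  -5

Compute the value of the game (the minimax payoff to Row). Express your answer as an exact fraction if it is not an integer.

-23/7

Row minima: A → -5, B → -5; maximin = -5.
Column maxima: X → -2, Y → -1; minimax = -2.
-5 ≠ -2, so there is no saddle point; optimal play is mixed.
Let Row play A with probability p. Expected payoff against X: (-5)p + (-2)(1−p) = −3p − 2; against Y: (-1)p + (-5)(1−p) = 4p − 5.
Setting these equal: −3p − 2 = 4p − 5 ⇒ −7p = -3 ⇒ p = 3/7, and the value is (-3)·(3/7) − 2 = -23/7.
For Column: with q = P(X), equating A's and B's payoffs gives −4q − 1 = 3q − 5 ⇒ q = 4/7.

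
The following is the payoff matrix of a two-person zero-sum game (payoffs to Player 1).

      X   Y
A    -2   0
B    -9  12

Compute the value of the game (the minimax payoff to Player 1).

-2

Row minima: A → -2, B → -9; maximin = -2.
Column maxima: X → -2, Y → 12; minimax = -2.
Since maximin = minimax = -2, there is a saddle point and the value is -2.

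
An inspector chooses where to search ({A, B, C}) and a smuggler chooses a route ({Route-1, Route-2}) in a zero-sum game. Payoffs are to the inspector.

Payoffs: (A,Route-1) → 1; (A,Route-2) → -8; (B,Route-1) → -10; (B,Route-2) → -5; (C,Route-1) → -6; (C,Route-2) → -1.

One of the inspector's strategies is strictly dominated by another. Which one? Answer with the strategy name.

C gives a strictly higher payoff than B against every column: -6 > -10, -1 > -5.
So B is strictly dominated and the inspector never plays it.

B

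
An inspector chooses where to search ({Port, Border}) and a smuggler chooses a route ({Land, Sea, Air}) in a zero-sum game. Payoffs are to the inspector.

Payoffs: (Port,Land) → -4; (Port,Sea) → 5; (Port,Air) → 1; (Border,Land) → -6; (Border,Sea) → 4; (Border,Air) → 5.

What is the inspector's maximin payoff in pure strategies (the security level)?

Row minima: Port → -4, Border → -6.
The best of these is -4.

-4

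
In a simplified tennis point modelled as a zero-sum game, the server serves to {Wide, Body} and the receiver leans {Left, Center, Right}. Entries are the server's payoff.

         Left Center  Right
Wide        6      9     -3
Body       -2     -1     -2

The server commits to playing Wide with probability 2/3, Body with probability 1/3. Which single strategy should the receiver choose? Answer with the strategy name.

If the receiver plays Left, the server's expected payoff is (2/3)·6 + (1/3)·(-2) = 10/3.
If the receiver plays Center, the server's expected payoff is (2/3)·9 + (1/3)·(-1) = 17/3.
If the receiver plays Right, the server's expected payoff is (2/3)·(-3) + (1/3)·(-2) = -8/3.
The receiver minimizes the server's payoff; the smallest is -8/3, so the best response is Right.

Right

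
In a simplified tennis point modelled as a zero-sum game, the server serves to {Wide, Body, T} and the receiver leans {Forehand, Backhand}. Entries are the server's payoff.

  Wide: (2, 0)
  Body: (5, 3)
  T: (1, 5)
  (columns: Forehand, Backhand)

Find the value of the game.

11/3

Row minima: Wide → 0, Body → 3, T → 1; maximin = 3.
Column maxima: Forehand → 5, Backhand → 5; minimax = 5.
3 ≠ 5, so there is no saddle point; optimal play is mixed.
Wide is strictly dominated by Body, so the server never plays it.
On the remaining 2×2 (Body, T vs Forehand, Backhand):
Let the server play Body with probability p. Expected payoff against Forehand: 5p + 1(1−p) = 4p + 1; against Backhand: 3p + 5(1−p) = −2p + 5.
Setting these equal: 4p + 1 = −2p + 5 ⇒ 6p = 4 ⇒ p = 2/3, and the value is (4)·(2/3) + 1 = 11/3.
For the receiver: with q = P(Forehand), equating Body's and T's payoffs gives 2q + 3 = −4q + 5 ⇒ q = 1/3.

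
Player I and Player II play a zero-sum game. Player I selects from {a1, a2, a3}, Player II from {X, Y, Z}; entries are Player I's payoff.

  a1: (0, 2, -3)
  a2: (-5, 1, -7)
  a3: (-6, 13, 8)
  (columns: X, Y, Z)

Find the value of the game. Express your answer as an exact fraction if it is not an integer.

Row minima: a1 → -3, a2 → -7, a3 → -6; maximin = -3.
Column maxima: X → 0, Y → 13, Z → 8; minimax = 0.
-3 ≠ 0, so there is no saddle point; optimal play is mixed.
a2 is strictly dominated by a1, so Player I never plays it.
Y is strictly dominated by X (it gives Player I strictly more in every row), so Player II never plays it.
On the remaining 2×2 (a1, a3 vs X, Z):
Let Player I play a1 with probability p. Expected payoff against X: 0p + (-6)(1−p) = 6p − 6; against Z: (-3)p + 8(1−p) = −11p + 8.
Setting these equal: 6p − 6 = −11p + 8 ⇒ 17p = 14 ⇒ p = 14/17, and the value is (6)·(14/17) − 6 = -18/17.
For Player II: with q = P(X), equating a1's and a3's payoffs gives 3q − 3 = −14q + 8 ⇒ q = 11/17.

-18/17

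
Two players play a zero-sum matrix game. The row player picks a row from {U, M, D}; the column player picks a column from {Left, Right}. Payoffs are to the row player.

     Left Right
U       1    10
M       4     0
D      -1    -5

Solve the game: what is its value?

40/13

Row minima: U → 1, M → 0, D → -5; maximin = 1.
Column maxima: Left → 4, Right → 10; minimax = 4.
1 ≠ 4, so there is no saddle point; optimal play is mixed.
D is strictly dominated by U, so the row player never plays it.
On the remaining 2×2 (U, M vs Left, Right):
Let the row player play U with probability p. Expected payoff against Left: 1p + 4(1−p) = −3p + 4; against Right: 10p + 0(1−p) = 10p.
Setting these equal: −3p + 4 = 10p ⇒ −13p = -4 ⇒ p = 4/13, and the value is (-3)·(4/13) + 4 = 40/13.
For the column player: with q = P(Left), equating U's and M's payoffs gives −9q + 10 = 4q ⇒ q = 10/13.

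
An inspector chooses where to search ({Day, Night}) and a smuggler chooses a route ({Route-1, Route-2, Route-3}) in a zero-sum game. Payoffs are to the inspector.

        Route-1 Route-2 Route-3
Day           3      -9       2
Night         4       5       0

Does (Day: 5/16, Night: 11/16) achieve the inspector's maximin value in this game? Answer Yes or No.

Against Route-1 this mix gives (5/16)·3 + (11/16)·4 = 59/16.
Against Route-2 this mix gives (5/16)·(-9) + (11/16)·5 = 5/8.
Against Route-3 this mix gives (5/16)·2 + (11/16)·0 = 5/8.
All of the smuggler's active replies (Route-2, Route-3) yield 5/8, and no column does worse for the inspector. The mix makes the smuggler indifferent and guarantees 5/8, so it is optimal.

Yes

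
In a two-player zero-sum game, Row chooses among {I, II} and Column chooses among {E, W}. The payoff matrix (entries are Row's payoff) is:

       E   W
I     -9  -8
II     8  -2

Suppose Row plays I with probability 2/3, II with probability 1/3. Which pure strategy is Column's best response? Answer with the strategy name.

If Column plays E, Row's expected payoff is (2/3)·(-9) + (1/3)·8 = -10/3.
If Column plays W, Row's expected payoff is (2/3)·(-8) + (1/3)·(-2) = -6.
Column minimizes Row's payoff; the smallest is -6, so the best response is W.

W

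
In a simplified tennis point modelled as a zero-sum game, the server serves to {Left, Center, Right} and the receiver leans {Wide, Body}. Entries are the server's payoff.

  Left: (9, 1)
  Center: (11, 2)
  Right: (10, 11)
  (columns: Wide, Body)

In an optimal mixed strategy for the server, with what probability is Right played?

9/10

Row minima: Left → 1, Center → 2, Right → 10; maximin = 10.
Column maxima: Wide → 11, Body → 11; minimax = 11.
10 ≠ 11, so there is no saddle point; optimal play is mixed.
Left is strictly dominated by Center, so the server never plays it.
On the remaining 2×2 (Center, Right vs Wide, Body):
Let the server play Center with probability p. Expected payoff against Wide: 11p + 10(1−p) = p + 10; against Body: 2p + 11(1−p) = −9p + 11.
Setting these equal: p + 10 = −9p + 11 ⇒ 10p = 1 ⇒ p = 1/10, and the value is (1)·(1/10) + 10 = 101/10.
For the receiver: with q = P(Wide), equating Center's and Right's payoffs gives 9q + 2 = −q + 11 ⇒ q = 9/10.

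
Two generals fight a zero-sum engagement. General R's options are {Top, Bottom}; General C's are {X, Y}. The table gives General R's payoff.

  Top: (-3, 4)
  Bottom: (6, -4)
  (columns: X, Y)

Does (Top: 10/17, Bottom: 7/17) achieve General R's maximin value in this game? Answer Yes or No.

Against X this mix gives (10/17)·(-3) + (7/17)·6 = 12/17.
Against Y this mix gives (10/17)·4 + (7/17)·(-4) = 12/17.
All of General C's active replies (X, Y) yield 12/17, and no column does worse for General R. The mix makes General C indifferent and guarantees 12/17, so it is optimal.

Yes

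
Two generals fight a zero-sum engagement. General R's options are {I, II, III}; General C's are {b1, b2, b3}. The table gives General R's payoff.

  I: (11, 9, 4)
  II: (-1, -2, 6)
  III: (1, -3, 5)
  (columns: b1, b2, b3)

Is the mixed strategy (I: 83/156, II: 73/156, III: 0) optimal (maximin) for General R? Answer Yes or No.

No

Against b1 this mix gives (83/156)·11 + (73/156)·(-1) = 70/13.
Against b2 this mix gives (83/156)·9 + (73/156)·(-2) = 601/156.
Against b3 this mix gives (83/156)·4 + (73/156)·6 = 385/78.
General C will play b2, holding General R to 601/156. Shifting weight toward the row that does better against b2 would raise this floor (the equalizing mix achieves 62/13 against both b2 and b3), so the proposed strategy is not optimal.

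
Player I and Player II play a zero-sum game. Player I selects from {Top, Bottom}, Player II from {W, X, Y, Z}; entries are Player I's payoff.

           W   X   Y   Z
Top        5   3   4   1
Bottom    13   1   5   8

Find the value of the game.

23/9

Row minima: Top → 1, Bottom → 1; maximin = 1.
Column maxima: W → 13, X → 3, Y → 5, Z → 8; minimax = 3.
1 ≠ 3, so there is no saddle point; optimal play is mixed.
W is strictly dominated by X (it gives Player I strictly more in every row), so Player II never plays it.
Y is strictly dominated by X (it gives Player I strictly more in every row), so Player II never plays it.
On the remaining 2×2 (Top, Bottom vs X, Z):
Let Player I play Top with probability p. Expected payoff against X: 3p + 1(1−p) = 2p + 1; against Z: 1p + 8(1−p) = −7p + 8.
Setting these equal: 2p + 1 = −7p + 8 ⇒ 9p = 7 ⇒ p = 7/9, and the value is (2)·(7/9) + 1 = 23/9.
For Player II: with q = P(X), equating Top's and Bottom's payoffs gives 2q + 1 = −7q + 8 ⇒ q = 7/9.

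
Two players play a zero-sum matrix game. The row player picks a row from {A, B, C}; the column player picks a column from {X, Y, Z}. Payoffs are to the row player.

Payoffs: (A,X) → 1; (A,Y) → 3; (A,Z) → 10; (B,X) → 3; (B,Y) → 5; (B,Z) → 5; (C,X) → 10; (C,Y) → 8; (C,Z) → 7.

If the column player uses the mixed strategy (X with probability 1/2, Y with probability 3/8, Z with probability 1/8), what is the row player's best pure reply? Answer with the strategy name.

C

Expected payoff of A: (1/2)·1 + (3/8)·3 + (1/8)·10 = 23/8.
Expected payoff of B: (1/2)·3 + (3/8)·5 + (1/8)·5 = 4.
Expected payoff of C: (1/2)·10 + (3/8)·8 + (1/8)·7 = 71/8.
The largest is 71/8, so the row player's best response is C.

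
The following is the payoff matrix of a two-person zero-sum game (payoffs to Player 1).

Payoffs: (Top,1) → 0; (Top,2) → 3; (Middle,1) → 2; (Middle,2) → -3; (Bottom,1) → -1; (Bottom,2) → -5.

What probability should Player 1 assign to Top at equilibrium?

5/8

Row minima: Top → 0, Middle → -3, Bottom → -5; maximin = 0.
Column maxima: 1 → 2, 2 → 3; minimax = 2.
0 ≠ 2, so there is no saddle point; optimal play is mixed.
Bottom is strictly dominated by Top, so Player 1 never plays it.
On the remaining 2×2 (Top, Middle vs 1, 2):
Let Player 1 play Top with probability p. Expected payoff against 1: 0p + 2(1−p) = −2p + 2; against 2: 3p + (-3)(1−p) = 6p − 3.
Setting these equal: −2p + 2 = 6p − 3 ⇒ −8p = -5 ⇒ p = 5/8, and the value is (-2)·(5/8) + 2 = 3/4.
For Player 2: with q = P(1), equating Top's and Middle's payoffs gives −3q + 3 = 5q − 3 ⇒ q = 3/4.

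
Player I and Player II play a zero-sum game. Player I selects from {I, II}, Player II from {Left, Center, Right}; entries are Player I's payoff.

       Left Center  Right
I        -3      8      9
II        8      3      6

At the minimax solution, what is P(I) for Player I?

Row minima: I → -3, II → 3; maximin = 3.
Column maxima: Left → 8, Center → 8, Right → 9; minimax = 8.
3 ≠ 8, so there is no saddle point; optimal play is mixed.
Right is strictly dominated by Center (it gives Player I strictly more in every row), so Player II never plays it.
On the remaining 2×2 (I, II vs Left, Center):
Let Player I play I with probability p. Expected payoff against Left: (-3)p + 8(1−p) = −11p + 8; against Center: 8p + 3(1−p) = 5p + 3.
Setting these equal: −11p + 8 = 5p + 3 ⇒ −16p = -5 ⇒ p = 5/16, and the value is (-11)·(5/16) + 8 = 73/16.
For Player II: with q = P(Left), equating I's and II's payoffs gives −11q + 8 = 5q + 3 ⇒ q = 5/16.

5/16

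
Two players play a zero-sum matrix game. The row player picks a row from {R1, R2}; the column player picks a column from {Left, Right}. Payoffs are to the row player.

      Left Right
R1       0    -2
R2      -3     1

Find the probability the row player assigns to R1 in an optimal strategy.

2/3

Row minima: R1 → -2, R2 → -3; maximin = -2.
Column maxima: Left → 0, Right → 1; minimax = 0.
-2 ≠ 0, so there is no saddle point; optimal play is mixed.
Let the row player play R1 with probability p. Expected payoff against Left: 0p + (-3)(1−p) = 3p − 3; against Right: (-2)p + 1(1−p) = −3p + 1.
Setting these equal: 3p − 3 = −3p + 1 ⇒ 6p = 4 ⇒ p = 2/3, and the value is (3)·(2/3) − 3 = -1.
For the column player: with q = P(Left), equating R1's and R2's payoffs gives 2q − 2 = −4q + 1 ⇒ q = 1/2.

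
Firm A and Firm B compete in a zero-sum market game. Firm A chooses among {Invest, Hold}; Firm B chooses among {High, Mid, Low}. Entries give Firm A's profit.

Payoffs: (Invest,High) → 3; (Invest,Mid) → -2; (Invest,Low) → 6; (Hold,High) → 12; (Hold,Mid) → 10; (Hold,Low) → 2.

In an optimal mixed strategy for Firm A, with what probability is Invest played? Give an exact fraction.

Row minima: Invest → -2, Hold → 2; maximin = 2.
Column maxima: High → 12, Mid → 10, Low → 6; minimax = 6.
2 ≠ 6, so there is no saddle point; optimal play is mixed.
High is strictly dominated by Mid (it gives Firm A strictly more in every row), so Firm B never plays it.
On the remaining 2×2 (Invest, Hold vs Mid, Low):
Let Firm A play Invest with probability p. Expected payoff against Mid: (-2)p + 10(1−p) = −12p + 10; against Low: 6p + 2(1−p) = 4p + 2.
Setting these equal: −12p + 10 = 4p + 2 ⇒ −16p = -8 ⇒ p = 1/2, and the value is (-12)·(1/2) + 10 = 4.
For Firm B: with q = P(Mid), equating Invest's and Hold's payoffs gives −8q + 6 = 8q + 2 ⇒ q = 1/4.

1/2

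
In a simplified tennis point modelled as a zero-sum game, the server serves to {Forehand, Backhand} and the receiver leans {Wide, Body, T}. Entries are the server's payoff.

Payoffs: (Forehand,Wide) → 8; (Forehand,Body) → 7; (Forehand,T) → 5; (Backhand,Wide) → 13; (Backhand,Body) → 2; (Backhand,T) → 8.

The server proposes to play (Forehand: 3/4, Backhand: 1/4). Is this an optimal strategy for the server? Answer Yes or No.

Yes

Against Wide this mix gives (3/4)·8 + (1/4)·13 = 37/4.
Against Body this mix gives (3/4)·7 + (1/4)·2 = 23/4.
Against T this mix gives (3/4)·5 + (1/4)·8 = 23/4.
All of the receiver's active replies (Body, T) yield 23/4, and no column does worse for the server. The mix makes the receiver indifferent and guarantees 23/4, so it is optimal.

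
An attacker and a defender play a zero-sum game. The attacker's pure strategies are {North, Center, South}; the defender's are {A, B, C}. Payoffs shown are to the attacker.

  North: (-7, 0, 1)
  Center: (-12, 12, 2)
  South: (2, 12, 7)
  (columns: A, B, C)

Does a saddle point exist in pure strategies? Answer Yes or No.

Row minima: North → -7, Center → -12, South → 2; maximin = 2.
Column maxima: A → 2, B → 12, C → 7; minimax = 2.
maximin = minimax = 2, so a saddle point exists.

Yes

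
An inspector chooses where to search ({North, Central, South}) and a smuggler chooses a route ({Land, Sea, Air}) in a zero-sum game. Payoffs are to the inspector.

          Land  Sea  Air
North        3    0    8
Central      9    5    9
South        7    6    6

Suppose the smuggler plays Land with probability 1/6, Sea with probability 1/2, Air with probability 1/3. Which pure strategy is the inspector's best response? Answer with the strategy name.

Expected payoff of North: (1/6)·3 + (1/2)·0 + (1/3)·8 = 19/6.
Expected payoff of Central: (1/6)·9 + (1/2)·5 + (1/3)·9 = 7.
Expected payoff of South: (1/6)·7 + (1/2)·6 + (1/3)·6 = 37/6.
The largest is 7, so the inspector's best response is Central.

Central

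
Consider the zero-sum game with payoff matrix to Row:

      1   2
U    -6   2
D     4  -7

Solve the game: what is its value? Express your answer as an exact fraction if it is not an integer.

-34/19

Row minima: U → -6, D → -7; maximin = -6.
Column maxima: 1 → 4, 2 → 2; minimax = 2.
-6 ≠ 2, so there is no saddle point; optimal play is mixed.
Let Row play U with probability p. Expected payoff against 1: (-6)p + 4(1−p) = −10p + 4; against 2: 2p + (-7)(1−p) = 9p − 7.
Setting these equal: −10p + 4 = 9p − 7 ⇒ −19p = -11 ⇒ p = 11/19, and the value is (-10)·(11/19) + 4 = -34/19.
For Column: with q = P(1), equating U's and D's payoffs gives −8q + 2 = 11q − 7 ⇒ q = 9/19.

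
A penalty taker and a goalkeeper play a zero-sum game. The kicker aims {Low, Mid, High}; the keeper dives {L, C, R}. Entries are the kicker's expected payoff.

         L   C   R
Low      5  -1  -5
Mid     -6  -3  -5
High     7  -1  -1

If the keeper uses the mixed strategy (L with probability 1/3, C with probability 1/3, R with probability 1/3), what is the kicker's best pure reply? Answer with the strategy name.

High

Expected payoff of Low: (1/3)·5 + (1/3)·(-1) + (1/3)·(-5) = -1/3.
Expected payoff of Mid: (1/3)·(-6) + (1/3)·(-3) + (1/3)·(-5) = -14/3.
Expected payoff of High: (1/3)·7 + (1/3)·(-1) + (1/3)·(-1) = 5/3.
The largest is 5/3, so the kicker's best response is High.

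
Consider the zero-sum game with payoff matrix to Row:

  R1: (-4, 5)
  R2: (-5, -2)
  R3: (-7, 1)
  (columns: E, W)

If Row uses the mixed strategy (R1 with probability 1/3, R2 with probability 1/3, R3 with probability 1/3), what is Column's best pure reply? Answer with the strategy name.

If Column plays E, Row's expected payoff is (1/3)·(-4) + (1/3)·(-5) + (1/3)·(-7) = -16/3.
If Column plays W, Row's expected payoff is (1/3)·5 + (1/3)·(-2) + (1/3)·1 = 4/3.
Column minimizes Row's payoff; the smallest is -16/3, so the best response is E.

E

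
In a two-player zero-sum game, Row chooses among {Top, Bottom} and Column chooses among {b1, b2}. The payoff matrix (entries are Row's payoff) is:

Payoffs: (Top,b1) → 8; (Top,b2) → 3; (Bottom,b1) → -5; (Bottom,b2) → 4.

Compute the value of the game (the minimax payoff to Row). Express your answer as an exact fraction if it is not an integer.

47/14

Row minima: Top → 3, Bottom → -5; maximin = 3.
Column maxima: b1 → 8, b2 → 4; minimax = 4.
3 ≠ 4, so there is no saddle point; optimal play is mixed.
Let Row play Top with probability p. Expected payoff against b1: 8p + (-5)(1−p) = 13p − 5; against b2: 3p + 4(1−p) = −p + 4.
Setting these equal: 13p − 5 = −p + 4 ⇒ 14p = 9 ⇒ p = 9/14, and the value is (13)·(9/14) − 5 = 47/14.
For Column: with q = P(b1), equating Top's and Bottom's payoffs gives 5q + 3 = −9q + 4 ⇒ q = 1/14.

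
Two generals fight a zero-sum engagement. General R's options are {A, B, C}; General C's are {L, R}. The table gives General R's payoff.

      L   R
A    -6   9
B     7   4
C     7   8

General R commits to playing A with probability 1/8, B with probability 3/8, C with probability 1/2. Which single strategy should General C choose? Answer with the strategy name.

If General C plays L, General R's expected payoff is (1/8)·(-6) + (3/8)·7 + (1/2)·7 = 43/8.
If General C plays R, General R's expected payoff is (1/8)·9 + (3/8)·4 + (1/2)·8 = 53/8.
General C minimizes General R's payoff; the smallest is 43/8, so the best response is L.

L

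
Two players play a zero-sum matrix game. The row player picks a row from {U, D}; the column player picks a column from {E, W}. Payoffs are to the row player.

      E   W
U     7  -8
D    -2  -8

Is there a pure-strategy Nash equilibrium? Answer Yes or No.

Row minima: U → -8, D → -8; maximin = -8.
Column maxima: E → 7, W → -8; minimax = -8.
maximin = minimax = -8, so a saddle point exists.

Yes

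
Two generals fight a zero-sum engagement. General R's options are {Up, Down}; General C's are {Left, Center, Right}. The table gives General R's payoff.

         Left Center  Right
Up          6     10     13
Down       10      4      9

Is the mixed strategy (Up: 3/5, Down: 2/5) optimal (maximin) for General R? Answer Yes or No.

Yes

Against Left this mix gives (3/5)·6 + (2/5)·10 = 38/5.
Against Center this mix gives (3/5)·10 + (2/5)·4 = 38/5.
Against Right this mix gives (3/5)·13 + (2/5)·9 = 57/5.
All of General C's active replies (Left, Center) yield 38/5, and no column does worse for General R. The mix makes General C indifferent and guarantees 38/5, so it is optimal.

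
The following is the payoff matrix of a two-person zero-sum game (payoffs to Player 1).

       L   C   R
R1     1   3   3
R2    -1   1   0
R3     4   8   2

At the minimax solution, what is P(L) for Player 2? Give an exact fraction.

Row minima: R1 → 1, R2 → -1, R3 → 2; maximin = 2.
Column maxima: L → 4, C → 8, R → 3; minimax = 3.
2 ≠ 3, so there is no saddle point; optimal play is mixed.
R2 is strictly dominated by R1, so Player 1 never plays it.
C is strictly dominated by L (it gives Player 1 strictly more in every row), so Player 2 never plays it.
On the remaining 2×2 (R1, R3 vs L, R):
Let Player 1 play R1 with probability p. Expected payoff against L: 1p + 4(1−p) = −3p + 4; against R: 3p + 2(1−p) = p + 2.
Setting these equal: −3p + 4 = p + 2 ⇒ −4p = -2 ⇒ p = 1/2, and the value is (-3)·(1/2) + 4 = 5/2.
For Player 2: with q = P(L), equating R1's and R3's payoffs gives −2q + 3 = 2q + 2 ⇒ q = 1/4.

1/4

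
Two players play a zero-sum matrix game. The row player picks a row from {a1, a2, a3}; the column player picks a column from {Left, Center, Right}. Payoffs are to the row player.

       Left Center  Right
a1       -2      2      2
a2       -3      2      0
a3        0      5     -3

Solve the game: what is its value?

-6/7

Row minima: a1 → -2, a2 → -3, a3 → -3; maximin = -2.
Column maxima: Left → 0, Center → 5, Right → 2; minimax = 0.
-2 ≠ 0, so there is no saddle point; optimal play is mixed.
Center is strictly dominated by Left (it gives the row player strictly more in every row), so the column player never plays it.
With Center eliminated, a2 is strictly dominated by a1 (a1 gives the row player strictly more in every remaining column), so the row player never plays it.
On the remaining 2×2 (a1, a3 vs Left, Right):
Let the row player play a1 with probability p. Expected payoff against Left: (-2)p + 0(1−p) = −2p; against Right: 2p + (-3)(1−p) = 5p − 3.
Setting these equal: −2p = 5p − 3 ⇒ −7p = -3 ⇒ p = 3/7, and the value is (-2)·(3/7) = -6/7.
For the column player: with q = P(Left), equating a1's and a3's payoffs gives −4q + 2 = 3q − 3 ⇒ q = 5/7.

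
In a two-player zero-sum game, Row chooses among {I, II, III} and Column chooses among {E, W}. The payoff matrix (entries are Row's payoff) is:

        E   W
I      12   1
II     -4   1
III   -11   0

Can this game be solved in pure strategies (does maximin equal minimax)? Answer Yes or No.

Yes

Row minima: I → 1, II → -4, III → -11; maximin = 1.
Column maxima: E → 12, W → 1; minimax = 1.
maximin = minimax = 1, so a saddle point exists.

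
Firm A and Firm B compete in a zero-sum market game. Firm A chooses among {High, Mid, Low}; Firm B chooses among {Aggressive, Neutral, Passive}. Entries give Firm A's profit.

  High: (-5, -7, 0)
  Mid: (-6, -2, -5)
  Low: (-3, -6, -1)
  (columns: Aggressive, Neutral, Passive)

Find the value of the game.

Row minima: High → -7, Mid → -6, Low → -6; maximin = -6.
Column maxima: Aggressive → -3, Neutral → -2, Passive → 0; minimax = -3.
-6 ≠ -3, so there is no saddle point; optimal play is mixed.
Passive is strictly dominated by Aggressive (it gives Firm A strictly more in every row), so Firm B never plays it.
With Passive eliminated, High is strictly dominated by Low (Low gives Firm A strictly more in every remaining column), so Firm A never plays it.
On the remaining 2×2 (Mid, Low vs Aggressive, Neutral):
Let Firm A play Mid with probability p. Expected payoff against Aggressive: (-6)p + (-3)(1−p) = −3p − 3; against Neutral: (-2)p + (-6)(1−p) = 4p − 6.
Setting these equal: −3p − 3 = 4p − 6 ⇒ −7p = -3 ⇒ p = 3/7, and the value is (-3)·(3/7) − 3 = -30/7.
For Firm B: with q = P(Aggressive), equating Mid's and Low's payoffs gives −4q − 2 = 3q − 6 ⇒ q = 4/7.

-30/7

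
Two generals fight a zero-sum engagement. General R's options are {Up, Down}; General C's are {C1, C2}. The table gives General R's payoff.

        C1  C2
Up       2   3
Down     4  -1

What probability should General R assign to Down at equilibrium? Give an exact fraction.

1/6

Row minima: Up → 2, Down → -1; maximin = 2.
Column maxima: C1 → 4, C2 → 3; minimax = 3.
2 ≠ 3, so there is no saddle point; optimal play is mixed.
Let General R play Up with probability p. Expected payoff against C1: 2p + 4(1−p) = −2p + 4; against C2: 3p + (-1)(1−p) = 4p − 1.
Setting these equal: −2p + 4 = 4p − 1 ⇒ −6p = -5 ⇒ p = 5/6, and the value is (-2)·(5/6) + 4 = 7/3.
For General C: with q = P(C1), equating Up's and Down's payoffs gives −q + 3 = 5q − 1 ⇒ q = 2/3.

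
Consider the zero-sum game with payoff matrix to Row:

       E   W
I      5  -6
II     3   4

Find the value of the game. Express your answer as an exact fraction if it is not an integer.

19/6

Row minima: I → -6, II → 3; maximin = 3.
Column maxima: E → 5, W → 4; minimax = 4.
3 ≠ 4, so there is no saddle point; optimal play is mixed.
Let Row play I with probability p. Expected payoff against E: 5p + 3(1−p) = 2p + 3; against W: (-6)p + 4(1−p) = −10p + 4.
Setting these equal: 2p + 3 = −10p + 4 ⇒ 12p = 1 ⇒ p = 1/12, and the value is (2)·(1/12) + 3 = 19/6.
For Column: with q = P(E), equating I's and II's payoffs gives 11q − 6 = −q + 4 ⇒ q = 5/6.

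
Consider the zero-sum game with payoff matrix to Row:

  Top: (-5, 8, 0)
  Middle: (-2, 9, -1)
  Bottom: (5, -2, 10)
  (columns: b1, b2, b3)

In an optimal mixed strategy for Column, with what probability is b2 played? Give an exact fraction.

Row minima: Top → -5, Middle → -2, Bottom → -2; maximin = -2.
Column maxima: b1 → 5, b2 → 9, b3 → 10; minimax = 5.
-2 ≠ 5, so there is no saddle point; optimal play is mixed.
b3 is strictly dominated by b1 (it gives Row strictly more in every row), so Column never plays it.
With b3 eliminated, Top is strictly dominated by Middle (Middle gives Row strictly more in every remaining column), so Row never plays it.
On the remaining 2×2 (Middle, Bottom vs b1, b2):
Let Row play Middle with probability p. Expected payoff against b1: (-2)p + 5(1−p) = −7p + 5; against b2: 9p + (-2)(1−p) = 11p − 2.
Setting these equal: −7p + 5 = 11p − 2 ⇒ −18p = -7 ⇒ p = 7/18, and the value is (-7)·(7/18) + 5 = 41/18.
For Column: with q = P(b1), equating Middle's and Bottom's payoffs gives −11q + 9 = 7q − 2 ⇒ q = 11/18.

7/18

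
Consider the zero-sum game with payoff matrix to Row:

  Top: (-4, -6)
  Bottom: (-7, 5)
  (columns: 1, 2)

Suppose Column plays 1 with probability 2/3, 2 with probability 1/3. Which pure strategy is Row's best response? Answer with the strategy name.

Expected payoff of Top: (2/3)·(-4) + (1/3)·(-6) = -14/3.
Expected payoff of Bottom: (2/3)·(-7) + (1/3)·5 = -3.
The largest is -3, so Row's best response is Bottom.

Bottom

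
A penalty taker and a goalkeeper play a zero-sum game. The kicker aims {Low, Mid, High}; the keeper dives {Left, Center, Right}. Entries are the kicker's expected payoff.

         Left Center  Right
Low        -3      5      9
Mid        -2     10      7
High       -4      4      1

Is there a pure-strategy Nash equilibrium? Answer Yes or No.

Yes

Row minima: Low → -3, Mid → -2, High → -4; maximin = -2.
Column maxima: Left → -2, Center → 10, Right → 9; minimax = -2.
maximin = minimax = -2, so a saddle point exists.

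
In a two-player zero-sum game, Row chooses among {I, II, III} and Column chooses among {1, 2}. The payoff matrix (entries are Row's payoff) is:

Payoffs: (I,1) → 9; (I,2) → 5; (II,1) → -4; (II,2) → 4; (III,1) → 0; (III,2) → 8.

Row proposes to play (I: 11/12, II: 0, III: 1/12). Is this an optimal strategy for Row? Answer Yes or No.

Against 1 this mix gives (11/12)·9 + (1/12)·0 = 33/4.
Against 2 this mix gives (11/12)·5 + (1/12)·8 = 21/4.
Column will play 2, holding Row to 21/4. Shifting weight toward the row that does better against 2 would raise this floor (the equalizing mix achieves 6 against both 2 and 1), so the proposed strategy is not optimal.

No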